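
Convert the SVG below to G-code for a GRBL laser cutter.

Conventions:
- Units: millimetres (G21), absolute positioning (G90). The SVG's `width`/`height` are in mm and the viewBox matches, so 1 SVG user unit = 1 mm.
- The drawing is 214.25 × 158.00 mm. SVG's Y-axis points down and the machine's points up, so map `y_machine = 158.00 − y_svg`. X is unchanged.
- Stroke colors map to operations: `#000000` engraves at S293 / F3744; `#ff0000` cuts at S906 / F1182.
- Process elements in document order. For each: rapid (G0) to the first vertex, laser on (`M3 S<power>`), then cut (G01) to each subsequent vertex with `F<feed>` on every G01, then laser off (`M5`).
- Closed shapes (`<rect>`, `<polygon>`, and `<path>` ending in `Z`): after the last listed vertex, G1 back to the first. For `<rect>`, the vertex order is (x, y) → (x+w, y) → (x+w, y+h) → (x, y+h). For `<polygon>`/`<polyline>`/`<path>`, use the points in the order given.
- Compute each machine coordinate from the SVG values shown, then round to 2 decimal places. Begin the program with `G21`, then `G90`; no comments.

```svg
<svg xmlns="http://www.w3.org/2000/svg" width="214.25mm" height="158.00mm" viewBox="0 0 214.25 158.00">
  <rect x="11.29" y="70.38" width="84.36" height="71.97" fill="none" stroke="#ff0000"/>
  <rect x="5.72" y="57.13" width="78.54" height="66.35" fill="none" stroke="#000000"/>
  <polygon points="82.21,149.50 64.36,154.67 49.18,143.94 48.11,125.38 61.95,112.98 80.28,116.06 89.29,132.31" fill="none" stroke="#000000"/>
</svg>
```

G21
G90
G0 X11.29 Y87.62
M3 S906
G01 X95.65 Y87.62 F1182
G01 X95.65 Y15.65 F1182
G01 X11.29 Y15.65 F1182
G01 X11.29 Y87.62 F1182
M5
G0 X5.72 Y100.87
M3 S293
G01 X84.26 Y100.87 F3744
G01 X84.26 Y34.52 F3744
G01 X5.72 Y34.52 F3744
G01 X5.72 Y100.87 F3744
M5
G0 X82.21 Y8.50
M3 S293
G01 X64.36 Y3.33 F3744
G01 X49.18 Y14.06 F3744
G01 X48.11 Y32.62 F3744
G01 X61.95 Y45.02 F3744
G01 X80.28 Y41.94 F3744
G01 X89.29 Y25.69 F3744
G01 X82.21 Y8.50 F3744
M5

1 u = 1 mm; y_m = 158.00 − y.

[1] `<rect>` rectangle, #ff0000→cut S906 F1182: (11.29,87.62) → (95.65,87.62) → (95.65,15.65) → (11.29,15.65) → (11.29,87.62) (closed)

[2] `<rect>` rectangle, #000000→engrave S293 F3744: (5.72,100.87) → (84.26,100.87) → (84.26,34.52) → (5.72,34.52) → (5.72,100.87) (closed)

[3] `<polygon>` regular polygon, #000000→engrave S293 F3744: (82.21,8.50) → (64.36,3.33) → (49.18,14.06) → (48.11,32.62) → (61.95,45.02) → (80.28,41.94) → (89.29,25.69) → (82.21,8.50) (closed)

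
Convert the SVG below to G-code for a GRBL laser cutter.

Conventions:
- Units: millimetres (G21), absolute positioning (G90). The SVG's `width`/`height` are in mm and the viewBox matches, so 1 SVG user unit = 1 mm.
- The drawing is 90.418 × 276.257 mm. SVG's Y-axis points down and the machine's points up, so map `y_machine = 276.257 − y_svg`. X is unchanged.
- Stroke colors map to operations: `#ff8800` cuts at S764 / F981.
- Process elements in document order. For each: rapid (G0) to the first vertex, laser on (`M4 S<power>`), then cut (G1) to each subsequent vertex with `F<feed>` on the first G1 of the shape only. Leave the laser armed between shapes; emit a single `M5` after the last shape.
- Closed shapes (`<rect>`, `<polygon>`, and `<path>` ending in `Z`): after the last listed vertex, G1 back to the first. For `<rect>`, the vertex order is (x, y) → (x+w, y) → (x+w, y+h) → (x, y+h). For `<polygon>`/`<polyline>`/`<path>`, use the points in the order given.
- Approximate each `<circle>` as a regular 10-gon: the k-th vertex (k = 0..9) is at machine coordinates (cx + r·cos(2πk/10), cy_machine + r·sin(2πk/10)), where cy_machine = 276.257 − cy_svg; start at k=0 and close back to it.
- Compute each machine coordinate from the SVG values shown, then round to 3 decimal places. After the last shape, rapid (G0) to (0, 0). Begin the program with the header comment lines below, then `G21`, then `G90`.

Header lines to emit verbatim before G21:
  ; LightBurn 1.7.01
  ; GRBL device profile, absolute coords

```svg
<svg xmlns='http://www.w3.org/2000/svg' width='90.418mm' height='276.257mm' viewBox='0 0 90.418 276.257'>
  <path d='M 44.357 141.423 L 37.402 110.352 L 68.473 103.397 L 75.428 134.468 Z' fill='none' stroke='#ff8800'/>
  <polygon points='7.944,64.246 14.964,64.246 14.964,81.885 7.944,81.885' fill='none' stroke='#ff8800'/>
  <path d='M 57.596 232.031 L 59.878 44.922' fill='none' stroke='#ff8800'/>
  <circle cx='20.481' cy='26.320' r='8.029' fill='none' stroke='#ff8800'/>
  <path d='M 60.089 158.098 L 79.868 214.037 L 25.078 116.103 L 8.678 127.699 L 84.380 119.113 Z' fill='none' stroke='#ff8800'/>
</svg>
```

; LightBurn 1.7.01
; GRBL device profile, absolute coords
G21
G90
G0 X44.357 Y134.834
M4 S764
G1 X37.402 Y165.905 F981
G1 X68.473 Y172.860
G1 X75.428 Y141.789
G1 X44.357 Y134.834
G0 X7.944 Y212.011
M4 S764
G1 X14.964 Y212.011 F981
G1 X14.964 Y194.372
G1 X7.944 Y194.372
G1 X7.944 Y212.011
G0 X57.596 Y44.226
M4 S764
G1 X59.878 Y231.335 F981
G0 X28.510 Y249.937
M4 S764
G1 X26.977 Y254.656 F981
G1 X22.962 Y257.573
G1 X18.000 Y257.573
G1 X13.985 Y254.656
G1 X12.452 Y249.937
G1 X13.985 Y245.218
G1 X18.000 Y242.301
G1 X22.962 Y242.301
G1 X26.977 Y245.218
G1 X28.510 Y249.937
G0 X60.089 Y118.159
M4 S764
G1 X79.868 Y62.220 F981
G1 X25.078 Y160.154
G1 X8.678 Y148.558
G1 X84.380 Y157.144
G1 X60.089 Y118.159
M5
G0 X0.000 Y0.000

viewBox `0 0 90.418 276.257` with mm width/height → 1 unit = 1 mm. Flip: y_m = 276.257 − y_svg.

**Shape 1** — `<path>` regular polygon, stroke `#ff8800` → cut (S764, F981). Machine vertices: (44.357,134.834) → (37.402,165.905) → (68.473,172.860) → (75.428,141.789) → (44.357,134.834). Closed: final G1 returns to the first vertex.

**Shape 2** — `<polygon>` rectangle, stroke `#ff8800` → cut (S764, F981). Machine vertices: (7.944,212.011) → (14.964,212.011) → (14.964,194.372) → (7.944,194.372) → (7.944,212.011). Closed: final G1 returns to the first vertex.

**Shape 3** — `<path>` line segment, stroke `#ff8800` → cut (S764, F981). Machine vertices: (57.596,44.226) → (59.878,231.335). Open path.

**Shape 4** — `<circle>` circle, stroke `#ff8800` → cut (S764, F981). Machine vertices: (28.510,249.937) → (26.977,254.656) → (22.962,257.573) → (18.000,257.573) → (13.985,254.656) → (12.452,249.937) → (13.985,245.218) → (18.000,242.301) → (22.962,242.301) → (26.977,245.218) → (28.510,249.937). Closed: final G1 returns to the first vertex.

**Shape 5** — `<path>` closed polygon, stroke `#ff8800` → cut (S764, F981). Machine vertices: (60.089,118.159) → (79.868,62.220) → (25.078,160.154) → (8.678,148.558) → (84.380,157.144) → (60.089,118.159). Closed: final G1 returns to the first vertex.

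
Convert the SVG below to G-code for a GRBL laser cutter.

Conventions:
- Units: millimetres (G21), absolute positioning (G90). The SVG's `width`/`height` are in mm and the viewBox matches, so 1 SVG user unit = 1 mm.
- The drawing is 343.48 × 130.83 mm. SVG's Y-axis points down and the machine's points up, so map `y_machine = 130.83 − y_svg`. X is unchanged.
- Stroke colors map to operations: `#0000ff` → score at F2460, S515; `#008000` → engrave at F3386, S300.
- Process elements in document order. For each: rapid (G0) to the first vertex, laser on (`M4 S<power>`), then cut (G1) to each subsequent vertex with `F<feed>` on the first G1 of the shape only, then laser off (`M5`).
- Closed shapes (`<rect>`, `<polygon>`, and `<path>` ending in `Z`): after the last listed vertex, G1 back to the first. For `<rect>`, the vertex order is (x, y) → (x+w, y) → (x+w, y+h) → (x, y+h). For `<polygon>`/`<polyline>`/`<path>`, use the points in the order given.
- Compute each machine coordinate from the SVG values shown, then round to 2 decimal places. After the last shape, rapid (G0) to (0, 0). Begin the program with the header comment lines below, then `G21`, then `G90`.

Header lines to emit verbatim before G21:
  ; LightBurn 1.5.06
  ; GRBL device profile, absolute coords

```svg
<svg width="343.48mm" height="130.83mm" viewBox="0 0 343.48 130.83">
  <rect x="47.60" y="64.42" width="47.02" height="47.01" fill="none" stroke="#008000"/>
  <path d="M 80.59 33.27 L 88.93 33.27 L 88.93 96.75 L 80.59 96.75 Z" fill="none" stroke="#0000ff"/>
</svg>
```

; LightBurn 1.5.06
; GRBL device profile, absolute coords
G21
G90
G0 X47.60 Y66.41
M4 S300
G1 X94.62 Y66.41 F3386
G1 X94.62 Y19.40
G1 X47.60 Y19.40
G1 X47.60 Y66.41
M5
G0 X80.59 Y97.56
M4 S515
G1 X88.93 Y97.56 F2460
G1 X88.93 Y34.08
G1 X80.59 Y34.08
G1 X80.59 Y97.56
M5
G0 X0.00 Y0.00

1 u = 1 mm; y_m = 130.83 − y.

[1] `<rect>` rectangle, #008000→engrave S300 F3386: (47.60,66.41) → (94.62,66.41) → (94.62,19.40) → (47.60,19.40) → (47.60,66.41) (closed)

[2] `<path>` rectangle, #0000ff→score S515 F2460: (80.59,97.56) → (88.93,97.56) → (88.93,34.08) → (80.59,34.08) → (80.59,97.56) (closed)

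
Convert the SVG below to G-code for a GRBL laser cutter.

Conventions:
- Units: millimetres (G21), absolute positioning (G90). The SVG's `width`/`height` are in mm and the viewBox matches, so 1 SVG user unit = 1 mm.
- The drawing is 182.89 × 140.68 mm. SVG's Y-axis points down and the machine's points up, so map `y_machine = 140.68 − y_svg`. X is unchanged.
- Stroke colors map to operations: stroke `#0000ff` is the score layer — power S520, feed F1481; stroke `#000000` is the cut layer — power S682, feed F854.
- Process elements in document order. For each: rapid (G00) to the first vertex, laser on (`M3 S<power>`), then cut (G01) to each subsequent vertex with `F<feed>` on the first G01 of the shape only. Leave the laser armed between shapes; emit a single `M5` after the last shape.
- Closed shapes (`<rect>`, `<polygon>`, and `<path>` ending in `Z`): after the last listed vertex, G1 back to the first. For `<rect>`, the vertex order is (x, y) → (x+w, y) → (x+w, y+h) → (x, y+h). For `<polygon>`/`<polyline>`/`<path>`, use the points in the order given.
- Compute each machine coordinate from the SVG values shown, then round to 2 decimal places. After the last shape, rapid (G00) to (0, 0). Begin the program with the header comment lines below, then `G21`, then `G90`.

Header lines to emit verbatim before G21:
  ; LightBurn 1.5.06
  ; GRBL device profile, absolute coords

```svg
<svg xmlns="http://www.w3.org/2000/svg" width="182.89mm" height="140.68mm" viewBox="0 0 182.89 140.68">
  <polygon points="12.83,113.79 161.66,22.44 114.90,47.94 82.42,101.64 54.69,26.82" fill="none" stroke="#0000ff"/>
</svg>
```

; LightBurn 1.5.06
; GRBL device profile, absolute coords
G21
G90
G00 X12.83 Y26.89
M3 S520
G01 X161.66 Y118.24 F1481
G01 X114.90 Y92.74
G01 X82.42 Y39.04
G01 X54.69 Y113.86
G01 X12.83 Y26.89
M5
G00 X0.00 Y0.00

viewBox `0 0 182.89 140.68` with mm width/height → 1 unit = 1 mm. Flip: y_m = 140.68 − y_svg.

**Shape 1** — `<polygon>` closed polygon, stroke `#0000ff` → score (S520, F1481). Machine vertices: (12.83,26.89) → (161.66,118.24) → (114.90,92.74) → (82.42,39.04) → (54.69,113.86) → (12.83,26.89). Closed: final G1 returns to the first vertex.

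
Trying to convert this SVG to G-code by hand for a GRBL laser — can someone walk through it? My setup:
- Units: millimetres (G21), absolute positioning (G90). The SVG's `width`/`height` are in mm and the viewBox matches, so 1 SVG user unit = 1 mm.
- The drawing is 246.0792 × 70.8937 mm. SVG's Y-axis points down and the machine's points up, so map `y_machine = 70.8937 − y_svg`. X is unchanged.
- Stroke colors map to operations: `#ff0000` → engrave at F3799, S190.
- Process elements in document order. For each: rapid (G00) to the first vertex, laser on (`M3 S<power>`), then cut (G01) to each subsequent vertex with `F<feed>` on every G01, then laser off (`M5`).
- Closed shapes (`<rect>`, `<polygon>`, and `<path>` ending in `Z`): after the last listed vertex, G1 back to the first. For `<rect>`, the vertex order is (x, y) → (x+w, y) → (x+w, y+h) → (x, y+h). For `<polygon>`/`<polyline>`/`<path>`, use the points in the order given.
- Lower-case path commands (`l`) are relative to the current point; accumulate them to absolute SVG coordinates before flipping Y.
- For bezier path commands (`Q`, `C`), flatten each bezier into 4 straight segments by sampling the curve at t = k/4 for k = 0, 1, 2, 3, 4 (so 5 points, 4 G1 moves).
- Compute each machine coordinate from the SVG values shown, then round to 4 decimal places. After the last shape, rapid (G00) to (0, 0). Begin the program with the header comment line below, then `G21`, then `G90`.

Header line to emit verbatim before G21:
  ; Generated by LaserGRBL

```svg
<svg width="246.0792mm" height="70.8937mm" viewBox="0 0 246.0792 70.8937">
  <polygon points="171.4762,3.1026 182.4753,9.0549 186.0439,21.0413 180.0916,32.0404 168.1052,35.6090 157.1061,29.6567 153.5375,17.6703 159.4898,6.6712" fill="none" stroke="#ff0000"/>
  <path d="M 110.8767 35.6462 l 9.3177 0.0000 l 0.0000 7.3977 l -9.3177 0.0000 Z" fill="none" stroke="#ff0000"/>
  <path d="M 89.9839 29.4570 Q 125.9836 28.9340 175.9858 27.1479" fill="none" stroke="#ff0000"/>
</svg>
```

Since the viewBox matches the mm dimensions, user units are millimetres directly. The only transform is the Y-flip y_m = 70.8937 − y_svg.

Shape 1 is a regular polygon drawn with `<polygon>`. Its stroke #ff0000 means engrave at S190, F3799. After flipping Y the toolpath is (171.4762,67.7911) → (182.4753,61.8388) → (186.0439,49.8524) → (180.0916,38.8533) → (168.1052,35.2847) → (157.1061,41.2370) → (153.5375,53.2234) → (159.4898,64.2225) → (171.4762,67.7911), returning to the start.

Shape 2 is a rectangle drawn with `<path>`. Its stroke #ff0000 means engrave at S190, F3799. After flipping Y the toolpath is (110.8767,35.2475) → (120.1944,35.2475) → (120.1944,27.8498) → (110.8767,27.8498) → (110.8767,35.2475), returning to the start.

Shape 3 is a quadratic bezier drawn with `<path>`. Its stroke #ff0000 means engrave at S190, F3799. After flipping Y the toolpath is (89.9839,41.4367) → (108.8589,41.7771) → (129.4842,42.2755) → (151.8599,42.9317) → (175.9858,43.7458).

; Generated by LaserGRBL
G21
G90
G00 X171.4762 Y67.7911
M3 S190
G01 X182.4753 Y61.8388 F3799
G01 X186.0439 Y49.8524 F3799
G01 X180.0916 Y38.8533 F3799
G01 X168.1052 Y35.2847 F3799
G01 X157.1061 Y41.2370 F3799
G01 X153.5375 Y53.2234 F3799
G01 X159.4898 Y64.2225 F3799
G01 X171.4762 Y67.7911 F3799
M5
G00 X110.8767 Y35.2475
M3 S190
G01 X120.1944 Y35.2475 F3799
G01 X120.1944 Y27.8498 F3799
G01 X110.8767 Y27.8498 F3799
G01 X110.8767 Y35.2475 F3799
M5
G00 X89.9839 Y41.4367
M3 S190
G01 X108.8589 Y41.7771 F3799
G01 X129.4842 Y42.2755 F3799
G01 X151.8599 Y42.9317 F3799
G01 X175.9858 Y43.7458 F3799
M5
G00 X0.0000 Y0.0000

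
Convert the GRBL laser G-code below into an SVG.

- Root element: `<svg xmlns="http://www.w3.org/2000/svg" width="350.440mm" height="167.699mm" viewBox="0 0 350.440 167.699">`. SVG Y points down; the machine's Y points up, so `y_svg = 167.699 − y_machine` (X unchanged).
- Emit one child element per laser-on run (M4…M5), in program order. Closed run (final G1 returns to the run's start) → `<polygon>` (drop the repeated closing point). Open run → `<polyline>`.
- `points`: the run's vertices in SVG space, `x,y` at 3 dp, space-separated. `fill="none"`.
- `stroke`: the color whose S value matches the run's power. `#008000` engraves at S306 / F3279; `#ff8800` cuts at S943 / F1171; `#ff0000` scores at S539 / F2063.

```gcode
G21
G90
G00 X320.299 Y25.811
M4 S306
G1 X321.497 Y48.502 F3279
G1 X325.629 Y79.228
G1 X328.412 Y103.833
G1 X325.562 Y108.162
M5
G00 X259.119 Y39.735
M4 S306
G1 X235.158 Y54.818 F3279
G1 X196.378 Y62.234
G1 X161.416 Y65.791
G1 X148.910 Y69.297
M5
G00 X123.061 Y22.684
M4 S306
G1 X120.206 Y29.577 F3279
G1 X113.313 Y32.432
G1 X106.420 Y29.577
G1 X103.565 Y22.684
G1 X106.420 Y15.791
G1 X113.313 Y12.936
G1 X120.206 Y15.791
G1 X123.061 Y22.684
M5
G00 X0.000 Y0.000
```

Each laser-on run becomes one SVG element. Flip Y back into SVG space with y_svg = 167.699 − y_machine. Every run uses S306, so all elements get stroke `#008000` (engrave).

Run 1: The run is open, so emit a `<polyline>` with points (Y-flipped): 320.299,141.888 321.497,119.197 325.629,88.471 328.412,63.866 325.562,59.537.

Run 2: The run is open, so emit a `<polyline>` with points (Y-flipped): 259.119,127.964 235.158,112.881 196.378,105.465 161.416,101.908 148.910,98.402.

Run 3: The run returns to its start, so emit a `<polygon>` with points (Y-flipped): 123.061,145.015 120.206,138.122 113.313,135.267 106.420,138.122 103.565,145.015 106.420,151.908 113.313,154.763 120.206,151.908.

<svg xmlns="http://www.w3.org/2000/svg" width="350.440mm" height="167.699mm" viewBox="0 0 350.440 167.699">
  <polyline points="320.299,141.888 321.497,119.197 325.629,88.471 328.412,63.866 325.562,59.537" fill="none" stroke="#008000"/>
  <polyline points="259.119,127.964 235.158,112.881 196.378,105.465 161.416,101.908 148.910,98.402" fill="none" stroke="#008000"/>
  <polygon points="123.061,145.015 120.206,138.122 113.313,135.267 106.420,138.122 103.565,145.015 106.420,151.908 113.313,154.763 120.206,151.908" fill="none" stroke="#008000"/>
</svg>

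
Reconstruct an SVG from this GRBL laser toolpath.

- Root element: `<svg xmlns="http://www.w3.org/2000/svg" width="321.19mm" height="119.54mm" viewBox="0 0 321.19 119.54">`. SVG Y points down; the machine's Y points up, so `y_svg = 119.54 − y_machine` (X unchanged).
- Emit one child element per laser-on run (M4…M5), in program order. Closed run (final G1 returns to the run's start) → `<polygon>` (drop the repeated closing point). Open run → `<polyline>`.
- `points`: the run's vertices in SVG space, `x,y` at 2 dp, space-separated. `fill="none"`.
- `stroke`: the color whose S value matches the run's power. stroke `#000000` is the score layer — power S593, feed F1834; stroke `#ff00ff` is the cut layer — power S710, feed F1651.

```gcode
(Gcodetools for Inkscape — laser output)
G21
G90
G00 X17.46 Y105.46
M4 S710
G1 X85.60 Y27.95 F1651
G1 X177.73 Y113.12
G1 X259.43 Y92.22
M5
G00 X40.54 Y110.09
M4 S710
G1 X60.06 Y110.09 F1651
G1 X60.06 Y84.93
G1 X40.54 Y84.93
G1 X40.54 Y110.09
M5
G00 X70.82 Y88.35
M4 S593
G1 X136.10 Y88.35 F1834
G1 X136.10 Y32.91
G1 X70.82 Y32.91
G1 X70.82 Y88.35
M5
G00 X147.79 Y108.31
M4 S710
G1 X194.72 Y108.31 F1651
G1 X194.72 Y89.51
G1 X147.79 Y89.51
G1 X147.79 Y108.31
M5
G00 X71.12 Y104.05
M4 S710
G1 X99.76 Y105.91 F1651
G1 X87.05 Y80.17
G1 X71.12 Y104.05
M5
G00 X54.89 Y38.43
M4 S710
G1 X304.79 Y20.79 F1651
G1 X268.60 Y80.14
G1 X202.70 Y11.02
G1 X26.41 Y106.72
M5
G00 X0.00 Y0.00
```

Machine Y-up, SVG Y-down with viewBox height 119.54, so y_svg = 119.54 − y_machine; X carries over.

Run 1: power S710 maps to stroke `#ff00ff` (cut). The run is open, so emit a `<polyline>` with points (Y-flipped): 17.46,14.08 85.60,91.59 177.73,6.42 259.43,27.32.

Run 2: S710 ⇒ cut layer `#ff00ff`. The run returns to its start, so emit a `<polygon>` with points (Y-flipped): 40.54,9.45 60.06,9.45 60.06,34.61 40.54,34.61.

Run 3: power S593 maps to stroke `#000000` (score). The run returns to its start, so emit a `<polygon>` with points (Y-flipped): 70.82,31.19 136.10,31.19 136.10,86.63 70.82,86.63.

Run 4: the run's S710 means `#ff00ff` (cut). The run returns to its start, so emit a `<polygon>` with points (Y-flipped): 147.79,11.23 194.72,11.23 194.72,30.03 147.79,30.03.

Run 5: power S710 maps to stroke `#ff00ff` (cut). The run returns to its start, so emit a `<polygon>` with points (Y-flipped): 71.12,15.49 99.76,13.63 87.05,39.37.

Run 6: power S710 maps to stroke `#ff00ff` (cut). The run is open, so emit a `<polyline>` with points (Y-flipped): 54.89,81.11 304.79,98.75 268.60,39.40 202.70,108.52 26.41,12.82.

<svg xmlns="http://www.w3.org/2000/svg" width="321.19mm" height="119.54mm" viewBox="0 0 321.19 119.54">
  <polyline points="17.46,14.08 85.60,91.59 177.73,6.42 259.43,27.32" fill="none" stroke="#ff00ff"/>
  <polygon points="40.54,9.45 60.06,9.45 60.06,34.61 40.54,34.61" fill="none" stroke="#ff00ff"/>
  <polygon points="70.82,31.19 136.10,31.19 136.10,86.63 70.82,86.63" fill="none" stroke="#000000"/>
  <polygon points="147.79,11.23 194.72,11.23 194.72,30.03 147.79,30.03" fill="none" stroke="#ff00ff"/>
  <polygon points="71.12,15.49 99.76,13.63 87.05,39.37" fill="none" stroke="#ff00ff"/>
  <polyline points="54.89,81.11 304.79,98.75 268.60,39.40 202.70,108.52 26.41,12.82" fill="none" stroke="#ff00ff"/>
</svg>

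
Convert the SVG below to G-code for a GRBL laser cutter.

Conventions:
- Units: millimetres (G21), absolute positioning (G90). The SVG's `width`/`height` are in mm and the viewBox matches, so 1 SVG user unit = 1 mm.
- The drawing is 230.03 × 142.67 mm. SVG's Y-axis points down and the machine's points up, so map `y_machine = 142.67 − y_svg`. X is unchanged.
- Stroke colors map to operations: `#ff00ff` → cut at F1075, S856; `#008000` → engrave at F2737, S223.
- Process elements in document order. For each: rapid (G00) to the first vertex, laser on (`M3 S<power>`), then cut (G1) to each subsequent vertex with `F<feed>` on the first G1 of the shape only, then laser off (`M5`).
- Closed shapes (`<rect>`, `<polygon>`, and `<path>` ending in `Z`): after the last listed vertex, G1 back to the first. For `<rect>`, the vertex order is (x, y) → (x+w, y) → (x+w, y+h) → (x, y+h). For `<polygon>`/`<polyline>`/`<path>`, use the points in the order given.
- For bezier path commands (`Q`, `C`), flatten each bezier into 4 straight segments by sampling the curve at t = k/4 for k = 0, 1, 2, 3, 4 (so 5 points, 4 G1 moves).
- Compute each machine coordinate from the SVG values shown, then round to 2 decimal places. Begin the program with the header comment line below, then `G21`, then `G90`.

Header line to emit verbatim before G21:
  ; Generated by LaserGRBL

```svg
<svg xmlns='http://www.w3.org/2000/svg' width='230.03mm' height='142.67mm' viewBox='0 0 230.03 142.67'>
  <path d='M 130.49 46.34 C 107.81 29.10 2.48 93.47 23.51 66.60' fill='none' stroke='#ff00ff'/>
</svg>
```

1 u = 1 mm; y_m = 142.67 − y.

[1] `<path>` cubic bezier, #ff00ff→cut S856 F1075: (130.49,96.33) → (101.25,96.66) → (60.61,82.59) → (28.16,70.32) → (23.51,76.07)

; Generated by LaserGRBL
G21
G90
G00 X130.49 Y96.33
M3 S856
G1 X101.25 Y96.66 F1075
G1 X60.61 Y82.59
G1 X28.16 Y70.32
G1 X23.51 Y76.07
M5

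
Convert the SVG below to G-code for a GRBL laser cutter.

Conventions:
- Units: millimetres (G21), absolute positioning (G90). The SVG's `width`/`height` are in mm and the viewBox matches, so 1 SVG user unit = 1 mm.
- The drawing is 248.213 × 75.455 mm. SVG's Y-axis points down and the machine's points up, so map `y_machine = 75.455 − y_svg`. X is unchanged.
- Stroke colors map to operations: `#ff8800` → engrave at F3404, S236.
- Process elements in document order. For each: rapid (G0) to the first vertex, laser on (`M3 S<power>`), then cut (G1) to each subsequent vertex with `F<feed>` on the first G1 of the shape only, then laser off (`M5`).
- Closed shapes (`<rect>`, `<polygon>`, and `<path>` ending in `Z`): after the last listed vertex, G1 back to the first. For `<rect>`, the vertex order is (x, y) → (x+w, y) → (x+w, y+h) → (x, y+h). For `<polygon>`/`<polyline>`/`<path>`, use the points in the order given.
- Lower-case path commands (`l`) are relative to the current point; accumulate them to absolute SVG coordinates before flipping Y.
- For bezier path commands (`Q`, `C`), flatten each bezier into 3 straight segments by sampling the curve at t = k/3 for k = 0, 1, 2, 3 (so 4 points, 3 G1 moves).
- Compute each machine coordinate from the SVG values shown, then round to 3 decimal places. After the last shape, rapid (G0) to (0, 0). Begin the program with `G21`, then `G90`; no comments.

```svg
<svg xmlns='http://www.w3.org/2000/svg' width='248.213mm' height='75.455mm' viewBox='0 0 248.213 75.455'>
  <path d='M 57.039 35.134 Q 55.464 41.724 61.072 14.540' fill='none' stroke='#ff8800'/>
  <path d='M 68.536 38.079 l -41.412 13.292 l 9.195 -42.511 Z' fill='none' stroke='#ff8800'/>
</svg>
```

G21
G90
G0 X57.039 Y40.321
M3 S236
G1 X56.787 Y39.680 F3404
G1 X58.131 Y46.545
G1 X61.072 Y60.915
M5
G0 X68.536 Y37.376
M3 S236
G1 X27.124 Y24.084 F3404
G1 X36.319 Y66.595
G1 X68.536 Y37.376
M5
G0 X0.000 Y0.000

Since the viewBox matches the mm dimensions, user units are millimetres directly. The only transform is the Y-flip y_m = 75.455 − y_svg.

Shape 1 is a quadratic bezier drawn with `<path>`. Its stroke #ff8800 means engrave at S236, F3404. After flipping Y the toolpath is (57.039,40.321) → (56.787,39.680) → (58.131,46.545) → (61.072,60.915).

Shape 2 is a regular polygon drawn with `<path>`. Its stroke #ff8800 means engrave at S236, F3404. After flipping Y the toolpath is (68.536,37.376) → (27.124,24.084) → (36.319,66.595) → (68.536,37.376), returning to the start.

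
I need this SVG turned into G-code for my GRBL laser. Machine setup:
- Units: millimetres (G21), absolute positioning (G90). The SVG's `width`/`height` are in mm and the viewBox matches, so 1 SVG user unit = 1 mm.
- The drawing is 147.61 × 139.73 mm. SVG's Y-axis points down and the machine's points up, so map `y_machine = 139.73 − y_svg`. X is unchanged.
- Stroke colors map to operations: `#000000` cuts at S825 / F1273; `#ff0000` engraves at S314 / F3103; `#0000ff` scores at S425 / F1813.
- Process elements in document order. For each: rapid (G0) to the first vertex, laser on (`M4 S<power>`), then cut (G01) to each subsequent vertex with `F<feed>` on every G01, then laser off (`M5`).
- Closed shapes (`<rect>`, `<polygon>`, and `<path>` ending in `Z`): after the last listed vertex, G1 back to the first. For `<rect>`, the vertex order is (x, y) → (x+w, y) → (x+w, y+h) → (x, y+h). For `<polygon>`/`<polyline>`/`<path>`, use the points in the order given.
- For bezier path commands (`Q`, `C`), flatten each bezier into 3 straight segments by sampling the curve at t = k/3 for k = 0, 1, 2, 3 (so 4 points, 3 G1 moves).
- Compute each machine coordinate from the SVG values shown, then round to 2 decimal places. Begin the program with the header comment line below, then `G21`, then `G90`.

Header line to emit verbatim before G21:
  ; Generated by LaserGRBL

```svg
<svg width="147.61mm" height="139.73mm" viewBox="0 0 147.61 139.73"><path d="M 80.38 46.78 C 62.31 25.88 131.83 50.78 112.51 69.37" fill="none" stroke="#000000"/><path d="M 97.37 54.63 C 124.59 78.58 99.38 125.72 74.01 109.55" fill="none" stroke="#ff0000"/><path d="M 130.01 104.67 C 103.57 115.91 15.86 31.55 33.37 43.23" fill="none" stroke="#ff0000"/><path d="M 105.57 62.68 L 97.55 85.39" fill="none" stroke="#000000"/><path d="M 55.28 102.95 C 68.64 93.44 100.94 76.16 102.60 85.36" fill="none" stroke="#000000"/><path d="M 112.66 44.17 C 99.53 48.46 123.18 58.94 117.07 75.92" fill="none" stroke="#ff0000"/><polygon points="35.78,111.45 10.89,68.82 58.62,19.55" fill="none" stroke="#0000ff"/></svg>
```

; Generated by LaserGRBL
G21
G90
G0 X80.38 Y92.95
M4 S825
G01 X84.97 Y100.51 F1273
G01 X108.75 Y89.12 F1273
G01 X112.51 Y70.36 F1273
M5
G0 X97.37 Y85.10
M4 S314
G01 X109.05 Y56.62 F3103
G01 X97.39 Y31.91 F3103
G01 X74.01 Y30.18 F3103
M5
G0 X130.01 Y35.06
M4 S314
G01 X89.31 Y48.59 F3103
G01 X44.77 Y83.26 F3103
G01 X33.37 Y96.50 F3103
M5
G0 X105.57 Y77.05
M4 S825
G01 X97.55 Y54.34 F1273
M5
G0 X55.28 Y36.78
M4 S825
G01 X73.12 Y47.61 F1273
G01 X92.56 Y56.01 F1273
G01 X102.60 Y54.37 F1273
M5
G0 X112.66 Y95.56
M4 S314
G01 X109.33 Y89.20 F3103
G01 X115.72 Y78.63 F3103
G01 X117.07 Y63.81 F3103
M5
G0 X35.78 Y28.28
M4 S425
G01 X10.89 Y70.91 F1813
G01 X58.62 Y120.18 F1813
G01 X35.78 Y28.28 F1813
M5

1 u = 1 mm; y_m = 139.73 − y.

[1] `<path>` cubic bezier, #000000→cut S825 F1273: (80.38,92.95) → (84.97,100.51) → (108.75,89.12) → (112.51,70.36)

[2] `<path>` cubic bezier, #ff0000→engrave S314 F3103: (97.37,85.10) → (109.05,56.62) → (97.39,31.91) → (74.01,30.18)

[3] `<path>` cubic bezier, #ff0000→engrave S314 F3103: (130.01,35.06) → (89.31,48.59) → (44.77,83.26) → (33.37,96.50)

[4] `<path>` line segment, #000000→cut S825 F1273: (105.57,77.05) → (97.55,54.34)

[5] `<path>` cubic bezier, #000000→cut S825 F1273: (55.28,36.78) → (73.12,47.61) → (92.56,56.01) → (102.60,54.37)

[6] `<path>` cubic bezier, #ff0000→engrave S314 F3103: (112.66,95.56) → (109.33,89.20) → (115.72,78.63) → (117.07,63.81)

[7] `<polygon>` closed polygon, #0000ff→score S425 F1813: (35.78,28.28) → (10.89,70.91) → (58.62,120.18) → (35.78,28.28) (closed)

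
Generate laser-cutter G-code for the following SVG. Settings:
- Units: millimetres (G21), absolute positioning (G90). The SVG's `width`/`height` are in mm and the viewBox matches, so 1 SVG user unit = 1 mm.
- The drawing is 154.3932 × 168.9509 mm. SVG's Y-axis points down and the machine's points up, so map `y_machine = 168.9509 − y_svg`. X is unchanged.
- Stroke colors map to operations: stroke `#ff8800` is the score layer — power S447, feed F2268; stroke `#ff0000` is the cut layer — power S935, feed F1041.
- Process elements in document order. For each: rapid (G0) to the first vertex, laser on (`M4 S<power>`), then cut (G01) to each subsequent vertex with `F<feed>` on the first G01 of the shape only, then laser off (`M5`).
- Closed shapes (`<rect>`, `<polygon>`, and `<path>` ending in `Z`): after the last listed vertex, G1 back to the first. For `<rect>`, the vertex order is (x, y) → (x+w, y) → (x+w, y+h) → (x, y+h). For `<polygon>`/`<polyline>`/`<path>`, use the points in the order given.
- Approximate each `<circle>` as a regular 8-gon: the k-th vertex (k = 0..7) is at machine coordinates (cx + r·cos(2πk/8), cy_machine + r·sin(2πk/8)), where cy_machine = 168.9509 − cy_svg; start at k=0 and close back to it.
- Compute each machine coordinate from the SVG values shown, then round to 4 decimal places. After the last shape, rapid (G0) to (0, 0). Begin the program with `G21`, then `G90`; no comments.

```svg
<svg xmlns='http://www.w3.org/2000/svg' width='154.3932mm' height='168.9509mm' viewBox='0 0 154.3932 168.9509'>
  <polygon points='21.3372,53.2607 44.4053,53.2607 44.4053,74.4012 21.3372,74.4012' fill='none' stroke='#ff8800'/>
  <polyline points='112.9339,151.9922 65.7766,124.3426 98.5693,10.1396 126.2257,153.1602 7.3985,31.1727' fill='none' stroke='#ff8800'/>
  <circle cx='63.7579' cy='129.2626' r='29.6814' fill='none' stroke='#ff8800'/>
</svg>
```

viewBox `0 0 154.3932 168.9509` with mm width/height → 1 unit = 1 mm. Flip: y_m = 168.9509 − y_svg.

**Shape 1** — `<polygon>` rectangle, stroke `#ff8800` → score (S447, F2268). Machine vertices: (21.3372,115.6902) → (44.4053,115.6902) → (44.4053,94.5497) → (21.3372,94.5497) → (21.3372,115.6902). Closed: final G1 returns to the first vertex.

**Shape 2** — `<polyline>` open polyline, stroke `#ff8800` → score (S447, F2268). Machine vertices: (112.9339,16.9587) → (65.7766,44.6083) → (98.5693,158.8113) → (126.2257,15.7907) → (7.3985,137.7782). Open path.

**Shape 3** — `<circle>` circle, stroke `#ff8800` → score (S447, F2268). Machine vertices: (93.4393,39.6883) → (84.7458,60.6762) → (63.7579,69.3697) → (42.7700,60.6762) → (34.0765,39.6883) → (42.7700,18.7004) → (63.7579,10.0069) → (84.7458,18.7004) → (93.4393,39.6883). Closed: final G1 returns to the first vertex.

G21
G90
G0 X21.3372 Y115.6902
M4 S447
G01 X44.4053 Y115.6902 F2268
G01 X44.4053 Y94.5497
G01 X21.3372 Y94.5497
G01 X21.3372 Y115.6902
M5
G0 X112.9339 Y16.9587
M4 S447
G01 X65.7766 Y44.6083 F2268
G01 X98.5693 Y158.8113
G01 X126.2257 Y15.7907
G01 X7.3985 Y137.7782
M5
G0 X93.4393 Y39.6883
M4 S447
G01 X84.7458 Y60.6762 F2268
G01 X63.7579 Y69.3697
G01 X42.7700 Y60.6762
G01 X34.0765 Y39.6883
G01 X42.7700 Y18.7004
G01 X63.7579 Y10.0069
G01 X84.7458 Y18.7004
G01 X93.4393 Y39.6883
M5
G0 X0.0000 Y0.0000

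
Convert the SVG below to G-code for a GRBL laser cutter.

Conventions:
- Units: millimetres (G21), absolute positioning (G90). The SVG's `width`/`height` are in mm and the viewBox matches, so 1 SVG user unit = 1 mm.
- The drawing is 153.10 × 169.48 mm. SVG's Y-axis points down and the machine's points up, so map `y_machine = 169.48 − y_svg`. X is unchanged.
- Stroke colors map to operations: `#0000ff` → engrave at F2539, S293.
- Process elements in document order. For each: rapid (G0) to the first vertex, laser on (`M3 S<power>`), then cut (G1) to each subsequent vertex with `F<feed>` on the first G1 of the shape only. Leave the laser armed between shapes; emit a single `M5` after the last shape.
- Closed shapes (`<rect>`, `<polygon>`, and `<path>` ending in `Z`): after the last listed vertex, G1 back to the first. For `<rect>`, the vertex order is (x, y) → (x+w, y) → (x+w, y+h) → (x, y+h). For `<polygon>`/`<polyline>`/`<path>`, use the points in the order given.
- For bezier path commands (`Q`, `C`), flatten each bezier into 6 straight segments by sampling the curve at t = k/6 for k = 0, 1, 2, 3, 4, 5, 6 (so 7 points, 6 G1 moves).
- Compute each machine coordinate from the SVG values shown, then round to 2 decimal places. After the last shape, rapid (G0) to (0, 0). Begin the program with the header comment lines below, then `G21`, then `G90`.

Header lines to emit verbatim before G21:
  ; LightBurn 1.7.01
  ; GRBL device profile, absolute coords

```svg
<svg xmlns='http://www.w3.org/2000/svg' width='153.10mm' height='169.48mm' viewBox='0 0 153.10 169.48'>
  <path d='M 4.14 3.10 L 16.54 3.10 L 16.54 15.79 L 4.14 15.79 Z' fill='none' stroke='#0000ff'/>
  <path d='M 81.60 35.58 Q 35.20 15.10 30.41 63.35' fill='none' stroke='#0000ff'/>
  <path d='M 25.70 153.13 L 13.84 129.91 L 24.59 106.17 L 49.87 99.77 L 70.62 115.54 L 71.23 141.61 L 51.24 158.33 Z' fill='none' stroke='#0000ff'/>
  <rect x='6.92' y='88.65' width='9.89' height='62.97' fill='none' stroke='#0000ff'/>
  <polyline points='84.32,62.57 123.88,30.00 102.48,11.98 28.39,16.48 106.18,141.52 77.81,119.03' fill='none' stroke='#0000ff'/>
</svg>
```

; LightBurn 1.7.01
; GRBL device profile, absolute coords
G21
G90
G0 X4.14 Y166.38
M3 S293
G1 X16.54 Y166.38 F2539
G1 X16.54 Y153.69
G1 X4.14 Y153.69
G1 X4.14 Y166.38
G0 X81.60 Y133.90
M3 S293
G1 X67.29 Y138.82 F2539
G1 X55.29 Y139.92
G1 X45.60 Y137.20
G1 X38.23 Y130.66
G1 X33.16 Y120.30
G1 X30.41 Y106.13
G0 X25.70 Y16.35
M3 S293
G1 X13.84 Y39.57 F2539
G1 X24.59 Y63.31
G1 X49.87 Y69.71
G1 X70.62 Y53.94
G1 X71.23 Y27.87
G1 X51.24 Y11.15
G1 X25.70 Y16.35
G0 X6.92 Y80.83
M3 S293
G1 X16.81 Y80.83 F2539
G1 X16.81 Y17.86
G1 X6.92 Y17.86
G1 X6.92 Y80.83
G0 X84.32 Y106.91
M3 S293
G1 X123.88 Y139.48 F2539
G1 X102.48 Y157.50
G1 X28.39 Y153.00
G1 X106.18 Y27.96
G1 X77.81 Y50.45
M5
G0 X0.00 Y0.00

viewBox `0 0 153.10 169.48` with mm width/height → 1 unit = 1 mm. Flip: y_m = 169.48 − y_svg.

**Shape 1** — `<path>` rectangle, stroke `#0000ff` → engrave (S293, F2539). Machine vertices: (4.14,166.38) → (16.54,166.38) → (16.54,153.69) → (4.14,153.69) → (4.14,166.38). Closed: final G1 returns to the first vertex.

**Shape 2** — `<path>` quadratic bezier, stroke `#0000ff` → engrave (S293, F2539). Control points (SVG): P0=(81.60,35.58), P1=(35.20,15.10), P2=(30.41,63.35); sampled at t=k/6. Machine vertices: (81.60,133.90) → (67.29,138.82) → (55.29,139.92) → (45.60,137.20) → (38.23,130.66) → (33.16,120.30) → (30.41,106.13). Open path.

**Shape 3** — `<path>` regular polygon, stroke `#0000ff` → engrave (S293, F2539). Machine vertices: (25.70,16.35) → (13.84,39.57) → (24.59,63.31) → (49.87,69.71) → (70.62,53.94) → (71.23,27.87) → (51.24,11.15) → (25.70,16.35). Closed: final G1 returns to the first vertex.

**Shape 4** — `<rect>` rectangle, stroke `#0000ff` → engrave (S293, F2539). Machine vertices: (6.92,80.83) → (16.81,80.83) → (16.81,17.86) → (6.92,17.86) → (6.92,80.83). Closed: final G1 returns to the first vertex.

**Shape 5** — `<polyline>` open polyline, stroke `#0000ff` → engrave (S293, F2539). Machine vertices: (84.32,106.91) → (123.88,139.48) → (102.48,157.50) → (28.39,153.00) → (106.18,27.96) → (77.81,50.45). Open path.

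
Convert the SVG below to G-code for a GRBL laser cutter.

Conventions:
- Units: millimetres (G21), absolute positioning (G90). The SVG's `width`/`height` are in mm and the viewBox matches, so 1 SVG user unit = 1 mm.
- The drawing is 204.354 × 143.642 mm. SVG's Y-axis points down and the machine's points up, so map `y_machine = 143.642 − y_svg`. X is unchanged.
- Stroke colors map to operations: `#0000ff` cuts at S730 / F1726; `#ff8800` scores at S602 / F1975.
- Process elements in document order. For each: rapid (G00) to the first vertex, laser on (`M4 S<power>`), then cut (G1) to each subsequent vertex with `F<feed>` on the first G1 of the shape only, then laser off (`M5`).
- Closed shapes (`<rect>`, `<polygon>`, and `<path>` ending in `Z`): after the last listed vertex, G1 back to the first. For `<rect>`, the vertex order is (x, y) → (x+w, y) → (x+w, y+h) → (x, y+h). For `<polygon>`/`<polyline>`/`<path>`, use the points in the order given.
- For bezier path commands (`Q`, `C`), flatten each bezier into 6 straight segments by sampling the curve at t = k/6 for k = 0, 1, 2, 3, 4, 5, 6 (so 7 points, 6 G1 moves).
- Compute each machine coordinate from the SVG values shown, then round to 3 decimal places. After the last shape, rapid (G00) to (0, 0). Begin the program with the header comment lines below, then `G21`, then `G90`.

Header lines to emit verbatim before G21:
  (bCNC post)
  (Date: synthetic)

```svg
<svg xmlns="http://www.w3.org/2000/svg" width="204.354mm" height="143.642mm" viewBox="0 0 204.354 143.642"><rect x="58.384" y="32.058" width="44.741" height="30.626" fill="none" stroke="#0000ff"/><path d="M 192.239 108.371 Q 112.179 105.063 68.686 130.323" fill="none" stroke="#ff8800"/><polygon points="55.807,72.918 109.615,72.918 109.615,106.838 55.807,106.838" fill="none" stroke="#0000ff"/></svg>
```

(bCNC post)
(Date: synthetic)
G21
G90
G00 X58.384 Y111.584
M4 S730
G1 X103.125 Y111.584 F1726
G1 X103.125 Y80.958
G1 X58.384 Y80.958
G1 X58.384 Y111.584
M5
G00 X192.239 Y35.271
M4 S602
G1 X166.568 Y35.580 F1975
G1 X142.929 Y34.302
G1 X121.321 Y31.437
G1 X101.744 Y26.985
G1 X84.199 Y20.945
G1 X68.686 Y13.319
M5
G00 X55.807 Y70.724
M4 S730
G1 X109.615 Y70.724 F1726
G1 X109.615 Y36.804
G1 X55.807 Y36.804
G1 X55.807 Y70.724
M5
G00 X0.000 Y0.000

1 u = 1 mm; y_m = 143.642 − y.

[1] `<rect>` rectangle, #0000ff→cut S730 F1726: (58.384,111.584) → (103.125,111.584) → (103.125,80.958) → (58.384,80.958) → (58.384,111.584) (closed)

[2] `<path>` quadratic bezier, #ff8800→score S602 F1975: (192.239,35.271) → (166.568,35.580) → (142.929,34.302) → (121.321,31.437) → (101.744,26.985) → (84.199,20.945) → (68.686,13.319)

[3] `<polygon>` rectangle, #0000ff→cut S730 F1726: (55.807,70.724) → (109.615,70.724) → (109.615,36.804) → (55.807,36.804) → (55.807,70.724) (closed)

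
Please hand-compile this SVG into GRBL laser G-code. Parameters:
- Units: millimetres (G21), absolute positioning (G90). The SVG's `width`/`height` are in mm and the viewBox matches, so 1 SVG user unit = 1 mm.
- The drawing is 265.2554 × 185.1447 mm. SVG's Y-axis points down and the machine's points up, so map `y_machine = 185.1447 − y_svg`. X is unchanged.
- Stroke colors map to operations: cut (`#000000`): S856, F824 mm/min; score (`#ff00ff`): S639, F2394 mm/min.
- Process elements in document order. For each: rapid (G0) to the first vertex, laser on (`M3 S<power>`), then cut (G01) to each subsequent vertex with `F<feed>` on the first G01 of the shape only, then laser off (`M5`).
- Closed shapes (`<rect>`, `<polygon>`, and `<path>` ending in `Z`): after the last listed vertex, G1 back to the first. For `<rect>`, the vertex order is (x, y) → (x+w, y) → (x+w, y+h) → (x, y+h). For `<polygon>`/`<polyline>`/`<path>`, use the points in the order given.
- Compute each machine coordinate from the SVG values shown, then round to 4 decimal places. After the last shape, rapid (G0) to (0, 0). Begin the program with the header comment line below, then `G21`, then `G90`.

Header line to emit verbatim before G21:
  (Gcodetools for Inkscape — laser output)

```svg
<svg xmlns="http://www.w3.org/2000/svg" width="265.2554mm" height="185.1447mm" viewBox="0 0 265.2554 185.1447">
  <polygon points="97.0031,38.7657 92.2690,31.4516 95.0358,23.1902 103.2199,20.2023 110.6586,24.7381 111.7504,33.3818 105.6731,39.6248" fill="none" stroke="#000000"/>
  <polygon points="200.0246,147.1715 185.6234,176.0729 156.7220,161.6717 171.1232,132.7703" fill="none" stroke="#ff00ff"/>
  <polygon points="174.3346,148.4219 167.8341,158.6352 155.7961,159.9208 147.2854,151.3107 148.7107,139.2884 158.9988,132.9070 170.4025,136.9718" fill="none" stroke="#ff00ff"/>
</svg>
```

(Gcodetools for Inkscape — laser output)
G21
G90
G0 X97.0031 Y146.3790
M3 S856
G01 X92.2690 Y153.6931 F824
G01 X95.0358 Y161.9545
G01 X103.2199 Y164.9424
G01 X110.6586 Y160.4066
G01 X111.7504 Y151.7629
G01 X105.6731 Y145.5199
G01 X97.0031 Y146.3790
M5
G0 X200.0246 Y37.9732
M3 S639
G01 X185.6234 Y9.0718 F2394
G01 X156.7220 Y23.4730
G01 X171.1232 Y52.3744
G01 X200.0246 Y37.9732
M5
G0 X174.3346 Y36.7228
M3 S639
G01 X167.8341 Y26.5095 F2394
G01 X155.7961 Y25.2239
G01 X147.2854 Y33.8340
G01 X148.7107 Y45.8563
G01 X158.9988 Y52.2377
G01 X170.4025 Y48.1729
G01 X174.3346 Y36.7228
M5
G0 X0.0000 Y0.0000

1 u = 1 mm; y_m = 185.1447 − y.

[1] `<polygon>` regular polygon, #000000→cut S856 F824: (97.0031,146.3790) → (92.2690,153.6931) → (95.0358,161.9545) → (103.2199,164.9424) → (110.6586,160.4066) → (111.7504,151.7629) → (105.6731,145.5199) → (97.0031,146.3790) (closed)

[2] `<polygon>` regular polygon, #ff00ff→score S639 F2394: (200.0246,37.9732) → (185.6234,9.0718) → (156.7220,23.4730) → (171.1232,52.3744) → (200.0246,37.9732) (closed)

[3] `<polygon>` regular polygon, #ff00ff→score S639 F2394: (174.3346,36.7228) → (167.8341,26.5095) → (155.7961,25.2239) → (147.2854,33.8340) → (148.7107,45.8563) → (158.9988,52.2377) → (170.4025,48.1729) → (174.3346,36.7228) (closed)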